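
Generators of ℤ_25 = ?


g generates ℤ_n iff gcd(g,n) = 1
Prime factors of 25: 5
Generators are g ∈ {1,...,24} not divisible by any of these primes.
Generators: {1, 2, 3, 4, 6, 7, 8, 9, 11, 12, 13, 14, 16, 17, 18, 19, 21, 22, 23, 24}
Number of generators = φ(25) = 20

Generators of ℤ_25 = {1, 2, 3, 4, 6, 7, 8, 9, 11, 12, 13, 14, 16, 17, 18, 19, 21, 22, 23, 24}


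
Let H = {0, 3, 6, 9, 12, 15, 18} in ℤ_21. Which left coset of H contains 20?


20 + H = {20 + h (mod 21) : h ∈ H}
20+0=20, 20+3=2, 20+6=5, 20+9=8, 20+12=11, 20+15=14, 20+18=17
20 + H = {2, 5, 8, 11, 14, 17, 20} = 2 + H

20 + H = {2, 5, 8, 11, 14, 17, 20}


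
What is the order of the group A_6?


|A_n| = n!/2 (even permutations)
|A_6| = 6!/2 = 720/2 = 360

|A_6| = 360


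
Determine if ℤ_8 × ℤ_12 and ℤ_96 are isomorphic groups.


Comparing ℤ_8 × ℤ_12 and ℤ_96:
gcd(8,12) = 4 ≠ 1. Max element order in ℤ_8×ℤ_12 is lcm(8,12) = 24 < 96, so it has no element of order 96

No, ℤ_8 × ℤ_12 ≇ ℤ_96


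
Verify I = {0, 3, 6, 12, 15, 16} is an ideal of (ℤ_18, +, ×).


Check ideal conditions for I = {0, 3, 6, 12, 15, 16} in ℤ_18:
(1) I is an additive subgroup? No
(2) For r ∈ ℤ_18 and a ∈ I: r·a ∈ I? No  [counterexample: r=2, a=16, r·a mod 18 = 14 ∉ I]

No, I is not an ideal of ℤ_18


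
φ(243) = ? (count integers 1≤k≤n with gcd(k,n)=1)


Factor n: 243 = 3^5
φ(n) = n · ∏(1 - 1/p) over distinct primes p | n
φ(243) = 243 · (1 - 1/3) = 162

φ(243) = 162


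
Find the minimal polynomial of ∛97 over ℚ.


∛97 satisfies x³ - 97 = 0, irreducible over ℚ (no rational root; 97 is not a perfect cube)

Minimal polynomial: x³ - 97


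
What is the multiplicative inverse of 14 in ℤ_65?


Use the extended Euclidean algorithm to write 1 = 14·s + 65·t; then s mod 65 is the inverse.
Euclidean algorithm:
  14 = 0·65 + 14
  65 = 4·14 + 9
  14 = 1·9 + 5
  9 = 1·5 + 4
  5 = 1·4 + 1
  4 = 4·1 + 0
gcd(14,65) = 1
Back-substitution gives: 14·(14) + 65·(-3) = 1
So 14⁻¹ ≡ 14 ≡ 14 (mod 65)
Check: 14 × 14 = 196 ≡ 1 (mod 65) ✓

14⁻¹ ≡ 14 (mod 65)


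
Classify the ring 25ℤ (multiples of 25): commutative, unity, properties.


25ℤ is a commutative ring under +,× but has no multiplicative identity (1 ∉ 25ℤ); it has no zero divisors, but without unity it is not an integral domain
Commutative: Yes
Integral domain: No
Has unity: No

25ℤ (multiples of 25): Commutative=Yes, Unity=No


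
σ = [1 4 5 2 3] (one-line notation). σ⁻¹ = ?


To find σ⁻¹, swap domain and range:
σ(1) = 1 → σ⁻¹(1) = 1
σ(2) = 4 → σ⁻¹(4) = 2
σ(3) = 5 → σ⁻¹(5) = 3
σ(4) = 2 → σ⁻¹(2) = 4
σ(5) = 3 → σ⁻¹(3) = 5

σ⁻¹ = [1 4 5 2 3]


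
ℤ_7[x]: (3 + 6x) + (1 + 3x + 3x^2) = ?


Add coefficients mod 7:
x^0: 3 + 1 = 4 (mod 7)
x^1: 6 + 3 = 2 (mod 7)
x^2: 0 + 3 = 3 (mod 7)
Result: 4 + 2x + 3x^2

f + g = 4 + 2x + 3x^2


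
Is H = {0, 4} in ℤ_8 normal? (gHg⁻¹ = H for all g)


H = {0, 4} in ℤ_8
ℤ_8 is abelian; every subgroup of an abelian group is normal

Yes, normal subgroup


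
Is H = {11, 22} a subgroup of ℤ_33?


Subgroup test for H = {11, 22} in (ℤ_33, +):
(1) 0 ∈ H? No
(2) Closure: for all a,b ∈ H, (a+b) mod 33 ∈ H? No  [counterexample: 11 + 22 = 0 ∉ H]
(3) Inverses: for all a ∈ H, -a mod 33 ∈ H? Yes

No, H is not a subgroup of ℤ_33


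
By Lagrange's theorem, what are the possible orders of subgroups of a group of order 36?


Lagrange's theorem: |H| divides |G|
|G| = 36
Divisors of 36: 1, 2, 3, 4, 6, 9, 12, 18, 36

Possible subgroup orders: {1, 2, 3, 4, 6, 9, 12, 18, 36}


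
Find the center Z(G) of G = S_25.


Z(G) = {g ∈ G | gx = xg for all x ∈ G}
S_n is non-abelian for n ≥ 3; Z(S_25) is trivial

Z(S_25) = {e}


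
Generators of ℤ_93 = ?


g generates ℤ_n iff gcd(g,n) = 1
Prime factors of 93: 3, 31
Generators are g ∈ {1,...,92} not divisible by any of these primes.
Generators: {1, 2, 4, 5, 7, 8, 10, 11, 13, 14, 16, 17, 19, 20, 22, 23, 25, 26, 28, 29, 32, 34, 35, 37, 38, 40, 41, 43, 44, 46, 47, 49, 50, 52, 53, 55, 56, 58, 59, 61, 64, 65, 67, 68, 70, 71, 73, 74, 76, 77, 79, 80, 82, 83, 85, 86, 88, 89, 91, 92}
Number of generators = φ(93) = 60

Generators of ℤ_93 = {1, 2, 4, 5, 7, 8, 10, 11, 13, 14, 16, 17, 19, 20, 22, 23, 25, 26, 28, 29, 32, 34, 35, 37, 38, 40, 41, 43, 44, 46, 47, 49, 50, 52, 53, 55, 56, 58, 59, 61, 64, 65, 67, 68, 70, 71, 73, 74, 76, 77, 79, 80, 82, 83, 85, 86, 88, 89, 91, 92}


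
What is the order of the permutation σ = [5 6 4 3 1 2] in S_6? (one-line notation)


Cycle decomposition: (1 5) (2 6) (3 4)
Cycle lengths: 2, 2, 2
Order = lcm(2, 2, 2) = 2

ord(σ) = 2


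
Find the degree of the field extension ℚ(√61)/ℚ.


√61 has minimal polynomial x² - 61 (irreducible over ℚ since 61 is squarefree)

[ℚ(√61)/ℚ] = 2


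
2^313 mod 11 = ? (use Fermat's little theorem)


Fermat's little theorem: if p is prime and gcd(a,p)=1, then a^(p-1) ≡ 1 (mod p)
p = 11 is prime, gcd(2,11) = 1
Reduce exponent: 313 mod 10 = 3
So 2^313 ≡ 2^3 (mod 11)
2^3 mod 11 = 8

2^313 ≡ 8 (mod 11)


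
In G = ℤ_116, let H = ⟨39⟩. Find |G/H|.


|⟨39⟩| = n / gcd(39, 116) = 116 / 1 = 116
H is normal (ℤ_116 is abelian).
|G/H| = |G| / |H| = 116 / 116 = 1

|G/H| = 1


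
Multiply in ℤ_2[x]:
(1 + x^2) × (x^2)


Expand and collect like terms; reduce coefficients mod 2:
x^0: 1·0 = 0 ≡ 0 (mod 2)
x^1: 1·0 + 0·0 = 0 ≡ 0 (mod 2)
x^2: 1·1 + 0·0 + 1·0 = 1 ≡ 1 (mod 2)
x^3: 0·1 + 1·0 = 0 ≡ 0 (mod 2)
x^4: 1·1 = 1 ≡ 1 (mod 2)
Result: x^2 + x^4

f · g = x^2 + x^4


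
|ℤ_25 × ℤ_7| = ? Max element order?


|ℤ_25 × ℤ_7| = 25 × 7 = 175
Max element order = lcm(25,7) = 175
Cyclic? Yes (gcd=1)

|ℤ_25×ℤ_7| = 175, max element order = 175


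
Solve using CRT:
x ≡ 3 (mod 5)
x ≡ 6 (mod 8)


m₁ = 5, m₂ = 8, gcd = 1, so CRT applies. M = m₁·m₂ = 40
Let M₁ = M/m₁ = 8, M₂ = M/m₂ = 5
Find y₁ ≡ M₁⁻¹ (mod m₁): 8⁻¹ ≡ 2 (mod 5)
Find y₂ ≡ M₂⁻¹ (mod m₂): 5⁻¹ ≡ 5 (mod 8)
x = a₁·M₁·y₁ + a₂·M₂·y₂ = 3·8·2 + 6·5·5 = 198
Reduce mod 40: x ≡ 38
Check: 38 mod 5 = 3 ✓, 38 mod 8 = 6 ✓

x ≡ 38 (mod 40)


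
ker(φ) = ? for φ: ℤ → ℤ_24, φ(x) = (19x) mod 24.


Kernel = preimage of identity
ker(φ) = {x ∈ ℤ : 19x ≡ 0 (mod 24)}. gcd(19,24) = 1, so 19x ≡ 0 (mod 24) ⟺ x ≡ 0 (mod 24/1 = 24). Hence ker(φ) = 24ℤ

ker(φ) = 24ℤ


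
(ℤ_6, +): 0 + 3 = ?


Operation: addition mod 6
0 + 3 = (a + b) mod 6 with a = 0, b = 3

0 + 3 = 3


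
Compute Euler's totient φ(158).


Factor n: 158 = 2 × 79
φ(n) = n · ∏(1 - 1/p) over distinct primes p | n
φ(158) = 158 · (1 - 1/2) · (1 - 1/79) = 78

φ(158) = 78


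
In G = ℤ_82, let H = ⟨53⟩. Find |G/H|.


|⟨53⟩| = n / gcd(53, 82) = 82 / 1 = 82
H is normal (ℤ_82 is abelian).
|G/H| = |G| / |H| = 82 / 82 = 1

|G/H| = 1


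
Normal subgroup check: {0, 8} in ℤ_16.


H = {0, 8} in ℤ_16
ℤ_16 is abelian; every subgroup of an abelian group is normal

Yes, normal subgroup


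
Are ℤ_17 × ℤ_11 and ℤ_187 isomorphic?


Comparing ℤ_17 × ℤ_11 and ℤ_187:
gcd(17,11) = 1, so ℤ_17 × ℤ_11 ≅ ℤ_187 (CRT)

Yes, ℤ_17 × ℤ_11 ≅ ℤ_187


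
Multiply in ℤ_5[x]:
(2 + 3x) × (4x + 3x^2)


Expand and collect like terms; reduce coefficients mod 5:
x^0: 2·0 = 0 ≡ 0 (mod 5)
x^1: 2·4 + 3·0 = 8 ≡ 3 (mod 5)
x^2: 2·3 + 3·4 = 18 ≡ 3 (mod 5)
x^3: 3·3 = 9 ≡ 4 (mod 5)
Result: 3x + 3x^2 + 4x^3

f · g = 3x + 3x^2 + 4x^3


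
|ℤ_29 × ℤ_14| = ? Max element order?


|ℤ_29 × ℤ_14| = 29 × 14 = 406
Max element order = lcm(29,14) = 406
Cyclic? Yes (gcd=1)

|ℤ_29×ℤ_14| = 406, max element order = 406


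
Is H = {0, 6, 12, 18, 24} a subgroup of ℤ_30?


Subgroup test for H = {0, 6, 12, 18, 24} in (ℤ_30, +):
(1) 0 ∈ H? Yes
(2) Closure: for all a,b ∈ H, (a+b) mod 30 ∈ H? Yes
(3) Inverses: for all a ∈ H, -a mod 30 ∈ H? Yes

Yes, H is a subgroup of ℤ_30


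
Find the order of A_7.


|A_n| = n!/2 (even permutations)
|A_7| = 7!/2 = 5040/2 = 2520

|A_7| = 2520


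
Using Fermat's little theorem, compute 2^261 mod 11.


Fermat's little theorem: if p is prime and gcd(a,p)=1, then a^(p-1) ≡ 1 (mod p)
p = 11 is prime, gcd(2,11) = 1
Reduce exponent: 261 mod 10 = 1
So 2^261 ≡ 2^1 (mod 11)
2^1 mod 11 = 2

2^261 ≡ 2 (mod 11)


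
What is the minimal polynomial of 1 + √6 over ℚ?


Let α = 1 + √6. Then α - 1 = √6, so (α - 1)² = 6, giving α² - 2α - 5 = 0. Degree 2 and α ∉ ℚ, so this is the minimal polynomial.

Minimal polynomial: x² - 2x - 5


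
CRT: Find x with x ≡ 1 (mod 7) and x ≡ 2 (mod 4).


m₁ = 7, m₂ = 4, gcd = 1, so CRT applies. M = m₁·m₂ = 28
Let M₁ = M/m₁ = 4, M₂ = M/m₂ = 7
Find y₁ ≡ M₁⁻¹ (mod m₁): 4⁻¹ ≡ 2 (mod 7)
Find y₂ ≡ M₂⁻¹ (mod m₂): 7⁻¹ ≡ 3 (mod 4)
x = a₁·M₁·y₁ + a₂·M₂·y₂ = 1·4·2 + 2·7·3 = 50
Reduce mod 28: x ≡ 22
Check: 22 mod 7 = 1 ✓, 22 mod 4 = 2 ✓

x ≡ 22 (mod 28)


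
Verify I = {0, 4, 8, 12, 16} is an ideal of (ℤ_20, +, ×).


Check ideal conditions for I = {0, 4, 8, 12, 16} in ℤ_20:
(1) I is an additive subgroup? Yes
(2) For r ∈ ℤ_20 and a ∈ I: r·a ∈ I? Yes

Yes, I is an ideal of ℤ_20


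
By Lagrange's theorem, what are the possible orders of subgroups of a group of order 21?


Lagrange's theorem: |H| divides |G|
|G| = 21
Divisors of 21: 1, 3, 7, 21

Possible subgroup orders: {1, 3, 7, 21}


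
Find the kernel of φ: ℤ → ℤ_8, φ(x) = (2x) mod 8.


Kernel = preimage of identity
ker(φ) = {x ∈ ℤ : 2x ≡ 0 (mod 8)}. gcd(2,8) = 2, so 2x ≡ 0 (mod 8) ⟺ x ≡ 0 (mod 8/2 = 4). Hence ker(φ) = 4ℤ

ker(φ) = 4ℤ


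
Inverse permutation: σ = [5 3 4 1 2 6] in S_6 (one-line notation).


To find σ⁻¹, swap domain and range:
σ(1) = 5 → σ⁻¹(5) = 1
σ(2) = 3 → σ⁻¹(3) = 2
σ(3) = 4 → σ⁻¹(4) = 3
σ(4) = 1 → σ⁻¹(1) = 4
σ(5) = 2 → σ⁻¹(2) = 5
σ(6) = 6 → σ⁻¹(6) = 6

σ⁻¹ = [4 5 2 3 1 6]


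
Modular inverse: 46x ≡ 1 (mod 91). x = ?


Use the extended Euclidean algorithm to write 1 = 46·s + 91·t; then s mod 91 is the inverse.
Euclidean algorithm:
  46 = 0·91 + 46
  91 = 1·46 + 45
  46 = 1·45 + 1
  45 = 45·1 + 0
gcd(46,91) = 1
Back-substitution gives: 46·(2) + 91·(-1) = 1
So 46⁻¹ ≡ 2 ≡ 2 (mod 91)
Check: 46 × 2 = 92 ≡ 1 (mod 91) ✓

46⁻¹ ≡ 2 (mod 91)


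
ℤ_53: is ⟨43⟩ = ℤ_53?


g generates ℤ_n iff gcd(g, n) = 1
gcd(43, 53) = 1
Since gcd = 1, 43 is a generator.

Yes, 43 generates ℤ_53


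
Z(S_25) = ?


Z(G) = {g ∈ G | gx = xg for all x ∈ G}
S_n is non-abelian for n ≥ 3; Z(S_25) is trivial

Z(S_25) = {e}


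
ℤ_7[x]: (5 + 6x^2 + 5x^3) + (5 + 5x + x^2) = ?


Add coefficients mod 7:
x^0: 5 + 5 = 3 (mod 7)
x^1: 0 + 5 = 5 (mod 7)
x^2: 6 + 1 = 0 (mod 7)
x^3: 5 + 0 = 5 (mod 7)
Result: 3 + 5x + 5x^3

f + g = 3 + 5x + 5x^3


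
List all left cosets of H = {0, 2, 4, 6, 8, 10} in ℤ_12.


H = {0, 2, 4, 6, 8, 10}, |H| = 6
Number of cosets = |G|/|H| = 12/6 = 2
0 + H = {0, 2, 4, 6, 8, 10}
1 + H = {1, 3, 5, 7, 9, 11}

Cosets: 0+H={0,2,4,6,8,10}; 1+H={1,3,5,7,9,11}


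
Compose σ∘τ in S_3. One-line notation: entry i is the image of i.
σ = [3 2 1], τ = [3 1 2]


σ∘τ: apply τ first, then σ
1 →τ 3 →σ 1
2 →τ 1 →σ 3
3 →τ 2 →σ 2

σ∘τ = [1 3 2]


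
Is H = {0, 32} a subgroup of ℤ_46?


Subgroup test for H = {0, 32} in (ℤ_46, +):
(1) 0 ∈ H? Yes
(2) Closure: for all a,b ∈ H, (a+b) mod 46 ∈ H? No  [counterexample: 32 + 32 = 18 ∉ H]
(3) Inverses: for all a ∈ H, -a mod 46 ∈ H? No

No, H is not a subgroup of ℤ_46


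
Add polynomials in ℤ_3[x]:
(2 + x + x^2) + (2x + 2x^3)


Add coefficients mod 3:
x^0: 2 + 0 = 2 (mod 3)
x^1: 1 + 2 = 0 (mod 3)
x^2: 1 + 0 = 1 (mod 3)
x^3: 0 + 2 = 2 (mod 3)
Result: 2 + x^2 + 2x^3

f + g = 2 + x^2 + 2x^3


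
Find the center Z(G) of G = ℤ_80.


Z(G) = {g ∈ G | gx = xg for all x ∈ G}
ℤ_80 is abelian, so Z(G) = G

Z(ℤ_80) = ℤ_80


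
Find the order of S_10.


|S_n| = n! (number of permutations of n symbols)
|S_10| = 10! = 3628800

|S_10| = 3628800


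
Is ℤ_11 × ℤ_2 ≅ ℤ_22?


Comparing ℤ_11 × ℤ_2 and ℤ_22:
gcd(11,2) = 1, so ℤ_11 × ℤ_2 ≅ ℤ_22 (CRT)

Yes, ℤ_11 × ℤ_2 ≅ ℤ_22


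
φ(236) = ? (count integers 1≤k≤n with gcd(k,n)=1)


Factor n: 236 = 2^2 × 59
φ(n) = n · ∏(1 - 1/p) over distinct primes p | n
φ(236) = 236 · (1 - 1/2) · (1 - 1/59) = 116

φ(236) = 116


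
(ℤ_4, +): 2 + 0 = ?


Operation: addition mod 4
2 + 0 = (a + b) mod 4 with a = 2, b = 0

2 + 0 = 2


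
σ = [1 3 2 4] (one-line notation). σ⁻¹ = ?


To find σ⁻¹, swap domain and range:
σ(1) = 1 → σ⁻¹(1) = 1
σ(2) = 3 → σ⁻¹(3) = 2
σ(3) = 2 → σ⁻¹(2) = 3
σ(4) = 4 → σ⁻¹(4) = 4

σ⁻¹ = [1 3 2 4]


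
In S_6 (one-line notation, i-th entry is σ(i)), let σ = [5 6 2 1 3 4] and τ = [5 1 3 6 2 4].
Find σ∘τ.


σ∘τ: apply τ first, then σ
1 →τ 5 →σ 3
2 →τ 1 →σ 5
3 →τ 3 →σ 2
4 →τ 6 →σ 4
5 →τ 2 →σ 6
6 →τ 4 →σ 1

σ∘τ = [3 5 2 4 6 1]


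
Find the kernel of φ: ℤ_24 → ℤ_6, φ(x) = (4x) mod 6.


Kernel = preimage of identity
ker(φ) = {x ∈ ℤ_24 : 4x ≡ 0 (mod 6)}. Since 6 | 24, φ is well-defined. The kernel is the cyclic subgroup ⟨3⟩ of ℤ_24 (order 8), i.e. {0, 3, 6, 9, 12, 15, 18, 21}

ker(φ) = {0, 3, 6, 9, 12, 15, 18, 21}


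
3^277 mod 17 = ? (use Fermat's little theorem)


Fermat's little theorem: if p is prime and gcd(a,p)=1, then a^(p-1) ≡ 1 (mod p)
p = 17 is prime, gcd(3,17) = 1
Reduce exponent: 277 mod 16 = 5
So 3^277 ≡ 3^5 (mod 17)
3^5 mod 17 = 5

3^277 ≡ 5 (mod 17)


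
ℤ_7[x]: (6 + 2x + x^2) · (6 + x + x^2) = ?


Expand and collect like terms; reduce coefficients mod 7:
x^0: 6·6 = 36 ≡ 1 (mod 7)
x^1: 6·1 + 2·6 = 18 ≡ 4 (mod 7)
x^2: 6·1 + 2·1 + 1·6 = 14 ≡ 0 (mod 7)
x^3: 2·1 + 1·1 = 3 ≡ 3 (mod 7)
x^4: 1·1 = 1 ≡ 1 (mod 7)
Result: 1 + 4x + 3x^3 + x^4

f · g = 1 + 4x + 3x^3 + x^4


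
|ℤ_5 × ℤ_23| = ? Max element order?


|ℤ_5 × ℤ_23| = 5 × 23 = 115
Max element order = lcm(5,23) = 115
Cyclic? Yes (gcd=1)

|ℤ_5×ℤ_23| = 115, max element order = 115


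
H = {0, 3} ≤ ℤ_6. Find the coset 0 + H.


0 + H = {0 + h (mod 6) : h ∈ H}
0+0=0, 0+3=3

0 + H = {0, 3}


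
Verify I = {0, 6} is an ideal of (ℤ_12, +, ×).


Check ideal conditions for I = {0, 6} in ℤ_12:
(1) I is an additive subgroup? Yes
(2) For r ∈ ℤ_12 and a ∈ I: r·a ∈ I? Yes

Yes, I is an ideal of ℤ_12


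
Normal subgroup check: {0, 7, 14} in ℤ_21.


H = {0, 7, 14} in ℤ_21
ℤ_21 is abelian; every subgroup of an abelian group is normal

Yes, normal subgroup


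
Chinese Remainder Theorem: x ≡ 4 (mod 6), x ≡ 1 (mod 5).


m₁ = 6, m₂ = 5, gcd = 1, so CRT applies. M = m₁·m₂ = 30
Let M₁ = M/m₁ = 5, M₂ = M/m₂ = 6
Find y₁ ≡ M₁⁻¹ (mod m₁): 5⁻¹ ≡ 5 (mod 6)
Find y₂ ≡ M₂⁻¹ (mod m₂): 6⁻¹ ≡ 1 (mod 5)
x = a₁·M₁·y₁ + a₂·M₂·y₂ = 4·5·5 + 1·6·1 = 106
Reduce mod 30: x ≡ 16
Check: 16 mod 6 = 4 ✓, 16 mod 5 = 1 ✓

x ≡ 16 (mod 30)


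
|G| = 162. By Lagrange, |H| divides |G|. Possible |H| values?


Lagrange's theorem: |H| divides |G|
|G| = 162
Divisors of 162: 1, 2, 3, 6, 9, 18, 27, 54, 81, 162

Possible subgroup orders: {1, 2, 3, 6, 9, 18, 27, 54, 81, 162}


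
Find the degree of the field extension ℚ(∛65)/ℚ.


∛65 has minimal polynomial x³ - 65 (irreducible over ℚ since 65 is not a perfect cube)

[ℚ(∛65)/ℚ] = 3


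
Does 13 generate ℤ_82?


g generates ℤ_n iff gcd(g, n) = 1
gcd(13, 82) = 1
Since gcd = 1, 13 is a generator.

Yes, 13 generates ℤ_82


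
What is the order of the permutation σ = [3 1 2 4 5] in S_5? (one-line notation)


Cycle decomposition: (1 3 2)
Cycle lengths: 3
Order = lcm(3) = 3

ord(σ) = 3


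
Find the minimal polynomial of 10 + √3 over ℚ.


Let α = 10 + √3. Then α - 10 = √3, so (α - 10)² = 3, giving α² - 20α + 97 = 0. Degree 2 and α ∉ ℚ, so this is the minimal polynomial.

Minimal polynomial: x² - 20x + 97


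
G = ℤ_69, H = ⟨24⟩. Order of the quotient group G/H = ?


|⟨24⟩| = n / gcd(24, 69) = 69 / 3 = 23
H is normal (ℤ_69 is abelian).
|G/H| = |G| / |H| = 69 / 23 = 3

|G/H| = 3


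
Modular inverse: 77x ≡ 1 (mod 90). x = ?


Use the extended Euclidean algorithm to write 1 = 77·s + 90·t; then s mod 90 is the inverse.
Euclidean algorithm:
  77 = 0·90 + 77
  90 = 1·77 + 13
  77 = 5·13 + 12
  13 = 1·12 + 1
  12 = 12·1 + 0
gcd(77,90) = 1
Back-substitution gives: 77·(-7) + 90·(6) = 1
So 77⁻¹ ≡ -7 ≡ 83 (mod 90)
Check: 77 × 83 = 6391 ≡ 1 (mod 90) ✓

77⁻¹ ≡ 83 (mod 90)


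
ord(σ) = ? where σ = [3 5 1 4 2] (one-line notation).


Cycle decomposition: (1 3) (2 5)
Cycle lengths: 2, 2
Order = lcm(2, 2) = 2

ord(σ) = 2


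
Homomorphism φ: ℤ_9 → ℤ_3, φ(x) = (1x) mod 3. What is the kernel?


Kernel = preimage of identity
ker(φ) = {x ∈ ℤ_9 : 1x ≡ 0 (mod 3)}. Since 3 | 9, φ is well-defined. The kernel is the cyclic subgroup ⟨3⟩ of ℤ_9 (order 3), i.e. {0, 3, 6}

ker(φ) = {0, 3, 6}


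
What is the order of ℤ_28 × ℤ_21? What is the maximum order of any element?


|ℤ_28 × ℤ_21| = 28 × 21 = 588
Max element order = lcm(28,21) = 84
Cyclic? No (gcd=7)

|ℤ_28×ℤ_21| = 588, max element order = 84


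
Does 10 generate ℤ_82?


g generates ℤ_n iff gcd(g, n) = 1
gcd(10, 82) = 2
Since gcd = 2 ≠ 1, ⟨10⟩ has order 41 < 82, so 10 is not a generator.

No, 10 does not generate ℤ_82


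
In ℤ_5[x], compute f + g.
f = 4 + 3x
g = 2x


Add coefficients mod 5:
x^0: 4 + 0 = 4 (mod 5)
x^1: 3 + 2 = 0 (mod 5)
Result: 4

f + g = 4


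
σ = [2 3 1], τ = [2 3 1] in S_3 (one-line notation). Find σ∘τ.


σ∘τ: apply τ first, then σ
1 →τ 2 →σ 3
2 →τ 3 →σ 1
3 →τ 1 →σ 2

σ∘τ = [3 1 2]


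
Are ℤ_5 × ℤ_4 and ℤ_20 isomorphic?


Comparing ℤ_5 × ℤ_4 and ℤ_20:
gcd(5,4) = 1, so ℤ_5 × ℤ_4 ≅ ℤ_20 (CRT)

Yes, ℤ_5 × ℤ_4 ≅ ℤ_20


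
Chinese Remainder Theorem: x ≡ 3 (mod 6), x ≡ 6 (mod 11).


m₁ = 6, m₂ = 11, gcd = 1, so CRT applies. M = m₁·m₂ = 66
Let M₁ = M/m₁ = 11, M₂ = M/m₂ = 6
Find y₁ ≡ M₁⁻¹ (mod m₁): 11⁻¹ ≡ 5 (mod 6)
Find y₂ ≡ M₂⁻¹ (mod m₂): 6⁻¹ ≡ 2 (mod 11)
x = a₁·M₁·y₁ + a₂·M₂·y₂ = 3·11·5 + 6·6·2 = 237
Reduce mod 66: x ≡ 39
Check: 39 mod 6 = 3 ✓, 39 mod 11 = 6 ✓

x ≡ 39 (mod 66)


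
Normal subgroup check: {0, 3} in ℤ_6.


H = {0, 3} in ℤ_6
ℤ_6 is abelian; every subgroup of an abelian group is normal

Yes, normal subgroup


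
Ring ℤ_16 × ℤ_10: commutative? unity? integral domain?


Direct product ring; commutative with unity (1,1); but (1,0)·(0,1) = (0,0) gives zero divisors, so not an integral domain
Commutative: Yes
Integral domain: No
Has unity: Yes

ℤ_16 × ℤ_10: Commutative=Yes, Unity=Yes


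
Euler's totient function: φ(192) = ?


Factor n: 192 = 2^6 × 3
φ(n) = n · ∏(1 - 1/p) over distinct primes p | n
φ(192) = 192 · (1 - 1/2) · (1 - 1/3) = 64

φ(192) = 64


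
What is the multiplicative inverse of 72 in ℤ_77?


Use the extended Euclidean algorithm to write 1 = 72·s + 77·t; then s mod 77 is the inverse.
Euclidean algorithm:
  72 = 0·77 + 72
  77 = 1·72 + 5
  72 = 14·5 + 2
  5 = 2·2 + 1
  2 = 2·1 + 0
gcd(72,77) = 1
Back-substitution gives: 72·(-31) + 77·(29) = 1
So 72⁻¹ ≡ -31 ≡ 46 (mod 77)
Check: 72 × 46 = 3312 ≡ 1 (mod 77) ✓

72⁻¹ ≡ 46 (mod 77)


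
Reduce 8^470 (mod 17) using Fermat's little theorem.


Fermat's little theorem: if p is prime and gcd(a,p)=1, then a^(p-1) ≡ 1 (mod p)
p = 17 is prime, gcd(8,17) = 1
Reduce exponent: 470 mod 16 = 6
So 8^470 ≡ 8^6 (mod 17)
8^6 mod 17 = 4

8^470 ≡ 4 (mod 17)


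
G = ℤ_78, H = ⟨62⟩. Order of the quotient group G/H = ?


|⟨62⟩| = n / gcd(62, 78) = 78 / 2 = 39
H is normal (ℤ_78 is abelian).
|G/H| = |G| / |H| = 78 / 39 = 2

|G/H| = 2


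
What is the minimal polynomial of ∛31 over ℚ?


∛31 satisfies x³ - 31 = 0, irreducible over ℚ (no rational root; 31 is not a perfect cube)

Minimal polynomial: x³ - 31


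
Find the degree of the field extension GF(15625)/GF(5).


GF(15625) = GF(5^6), so the extension degree is 6

[GF(15625)/GF(5)] = 6


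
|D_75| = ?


|D_n| = 2n (n rotations and n reflections)
|D_75| = 2×75 = 150

|D_75| = 150


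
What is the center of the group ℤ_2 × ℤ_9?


Z(G) = {g ∈ G | gx = xg for all x ∈ G}
Direct product of abelian groups is abelian, so Z(G) = G

Z(ℤ_2 × ℤ_9) = ℤ_2 × ℤ_9


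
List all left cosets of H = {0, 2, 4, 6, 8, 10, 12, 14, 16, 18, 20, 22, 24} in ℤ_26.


H = {0, 2, 4, 6, 8, 10, 12, 14, 16, 18, 20, 22, 24}, |H| = 13
Number of cosets = |G|/|H| = 26/13 = 2
0 + H = {0, 2, 4, 6, 8, 10, 12, 14, 16, 18, 20, 22, 24}
1 + H = {1, 3, 5, 7, 9, 11, 13, 15, 17, 19, 21, 23, 25}

Cosets: 0+H={0,2,4,6,8,10,12,14,16,18,20,22,24}; 1+H={1,3,5,7,9,11,13,15,17,19,21,23,25}


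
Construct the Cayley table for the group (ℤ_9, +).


Elements: {0, 1, 2, 3, 4, 5, 6, 7, 8}
Operation: addition mod 9
Entry (a, b) = (a + b) mod 9

Cayley table:
  | 0 | 1 | 2 | 3 | 4 | 5 | 6 | 7 | 8
0 | 0 | 1 | 2 | 3 | 4 | 5 | 6 | 7 | 8
1 | 1 | 2 | 3 | 4 | 5 | 6 | 7 | 8 | 0
2 | 2 | 3 | 4 | 5 | 6 | 7 | 8 | 0 | 1
3 | 3 | 4 | 5 | 6 | 7 | 8 | 0 | 1 | 2
4 | 4 | 5 | 6 | 7 | 8 | 0 | 1 | 2 | 3
5 | 5 | 6 | 7 | 8 | 0 | 1 | 2 | 3 | 4
6 | 6 | 7 | 8 | 0 | 1 | 2 | 3 | 4 | 5
7 | 7 | 8 | 0 | 1 | 2 | 3 | 4 | 5 | 6
8 | 8 | 0 | 1 | 2 | 3 | 4 | 5 | 6 | 7


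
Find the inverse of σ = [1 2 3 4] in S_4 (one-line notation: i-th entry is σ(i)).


To find σ⁻¹, swap domain and range:
σ(1) = 1 → σ⁻¹(1) = 1
σ(2) = 2 → σ⁻¹(2) = 2
σ(3) = 3 → σ⁻¹(3) = 3
σ(4) = 4 → σ⁻¹(4) = 4

σ⁻¹ = [1 2 3 4]


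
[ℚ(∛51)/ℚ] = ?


∛51 has minimal polynomial x³ - 51 (irreducible over ℚ since 51 is not a perfect cube)

[ℚ(∛51)/ℚ] = 3


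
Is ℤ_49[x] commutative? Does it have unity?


ℤ_49 has zero divisors (7·7 ≡ 0), and these lift to constant zero divisors in ℤ_49[x]; so not an integral domain
Commutative: Yes
Integral domain: No
Has unity: Yes

ℤ_49[x]: Commutative=Yes, Unity=Yes


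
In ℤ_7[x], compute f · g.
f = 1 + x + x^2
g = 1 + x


Expand and collect like terms; reduce coefficients mod 7:
x^0: 1·1 = 1 ≡ 1 (mod 7)
x^1: 1·1 + 1·1 = 2 ≡ 2 (mod 7)
x^2: 1·1 + 1·1 = 2 ≡ 2 (mod 7)
x^3: 1·1 = 1 ≡ 1 (mod 7)
Result: 1 + 2x + 2x^2 + x^3

f · g = 1 + 2x + 2x^2 + x^3


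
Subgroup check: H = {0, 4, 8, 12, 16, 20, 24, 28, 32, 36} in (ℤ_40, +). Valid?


Subgroup test for H = {0, 4, 8, 12, 16, 20, 24, 28, 32, 36} in (ℤ_40, +):
(1) 0 ∈ H? Yes
(2) Closure: for all a,b ∈ H, (a+b) mod 40 ∈ H? Yes
(3) Inverses: for all a ∈ H, -a mod 40 ∈ H? Yes

Yes, H is a subgroup of ℤ_40


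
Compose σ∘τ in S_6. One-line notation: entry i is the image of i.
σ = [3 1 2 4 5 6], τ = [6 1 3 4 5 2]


σ∘τ: apply τ first, then σ
1 →τ 6 →σ 6
2 →τ 1 →σ 3
3 →τ 3 →σ 2
4 →τ 4 →σ 4
5 →τ 5 →σ 5
6 →τ 2 →σ 1

σ∘τ = [6 3 2 4 5 1]


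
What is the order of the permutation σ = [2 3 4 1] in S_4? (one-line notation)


Cycle decomposition: (1 2 3 4)
Cycle lengths: 4
Order = lcm(4) = 4

ord(σ) = 4


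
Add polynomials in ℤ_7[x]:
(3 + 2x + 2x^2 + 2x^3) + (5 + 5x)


Add coefficients mod 7:
x^0: 3 + 5 = 1 (mod 7)
x^1: 2 + 5 = 0 (mod 7)
x^2: 2 + 0 = 2 (mod 7)
x^3: 2 + 0 = 2 (mod 7)
Result: 1 + 2x^2 + 2x^3

f + g = 1 + 2x^2 + 2x^3


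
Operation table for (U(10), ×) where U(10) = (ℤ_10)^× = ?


Elements: {1, 3, 7, 9}
Operation: multiplication mod 10
Entry (a, b) = (a × b) mod 10

Cayley table:
  | 1 | 3 | 7 | 9
1 | 1 | 3 | 7 | 9
3 | 3 | 9 | 1 | 7
7 | 7 | 1 | 9 | 3
9 | 9 | 7 | 3 | 1


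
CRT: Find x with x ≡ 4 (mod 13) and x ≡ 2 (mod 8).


m₁ = 13, m₂ = 8, gcd = 1, so CRT applies. M = m₁·m₂ = 104
Let M₁ = M/m₁ = 8, M₂ = M/m₂ = 13
Find y₁ ≡ M₁⁻¹ (mod m₁): 8⁻¹ ≡ 5 (mod 13)
Find y₂ ≡ M₂⁻¹ (mod m₂): 13⁻¹ ≡ 5 (mod 8)
x = a₁·M₁·y₁ + a₂·M₂·y₂ = 4·8·5 + 2·13·5 = 290
Reduce mod 104: x ≡ 82
Check: 82 mod 13 = 4 ✓, 82 mod 8 = 2 ✓

x ≡ 82 (mod 104)


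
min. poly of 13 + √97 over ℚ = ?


Let α = 13 + √97. Then α - 13 = √97, so (α - 13)² = 97, giving α² - 26α + 72 = 0. Degree 2 and α ∉ ℚ, so this is the minimal polynomial.

Minimal polynomial: x² - 26x + 72


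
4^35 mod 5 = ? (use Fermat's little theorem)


Fermat's little theorem: if p is prime and gcd(a,p)=1, then a^(p-1) ≡ 1 (mod p)
p = 5 is prime, gcd(4,5) = 1
Reduce exponent: 35 mod 4 = 3
So 4^35 ≡ 4^3 (mod 5)
4^3 mod 5 = 4

4^35 ≡ 4 (mod 5)


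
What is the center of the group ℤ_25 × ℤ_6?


Z(G) = {g ∈ G | gx = xg for all x ∈ G}
Direct product of abelian groups is abelian, so Z(G) = G

Z(ℤ_25 × ℤ_6) = ℤ_25 × ℤ_6


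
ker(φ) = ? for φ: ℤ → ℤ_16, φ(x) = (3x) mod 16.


Kernel = preimage of identity
ker(φ) = {x ∈ ℤ : 3x ≡ 0 (mod 16)}. gcd(3,16) = 1, so 3x ≡ 0 (mod 16) ⟺ x ≡ 0 (mod 16/1 = 16). Hence ker(φ) = 16ℤ

ker(φ) = 16ℤ


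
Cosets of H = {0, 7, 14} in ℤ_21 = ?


H = {0, 7, 14}, |H| = 3
Number of cosets = |G|/|H| = 21/3 = 7
0 + H = {0, 7, 14}
1 + H = {1, 8, 15}
2 + H = {2, 9, 16}
3 + H = {3, 10, 17}
4 + H = {4, 11, 18}
5 + H = {5, 12, 19}
6 + H = {6, 13, 20}

Cosets: 0+H={0,7,14}; 1+H={1,8,15}; 2+H={2,9,16}; 3+H={3,10,17}; 4+H={4,11,18}; 5+H={5,12,19}; 6+H={6,13,20}


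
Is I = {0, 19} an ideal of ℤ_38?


Check ideal conditions for I = {0, 19} in ℤ_38:
(1) I is an additive subgroup? Yes
(2) For r ∈ ℤ_38 and a ∈ I: r·a ∈ I? Yes

Yes, I is an ideal of ℤ_38


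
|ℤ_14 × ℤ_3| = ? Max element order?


|ℤ_14 × ℤ_3| = 14 × 3 = 42
Max element order = lcm(14,3) = 42
Cyclic? Yes (gcd=1)

|ℤ_14×ℤ_3| = 42, max element order = 42


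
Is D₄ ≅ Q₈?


Comparing D₄ and Q₈:
D₄ has 5 elements of order 2; Q₈ has only 1

No, D₄ ≇ Q₈


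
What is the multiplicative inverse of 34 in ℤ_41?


Use the extended Euclidean algorithm to write 1 = 34·s + 41·t; then s mod 41 is the inverse.
Euclidean algorithm:
  34 = 0·41 + 34
  41 = 1·34 + 7
  34 = 4·7 + 6
  7 = 1·6 + 1
  6 = 6·1 + 0
gcd(34,41) = 1
Back-substitution gives: 34·(-6) + 41·(5) = 1
So 34⁻¹ ≡ -6 ≡ 35 (mod 41)
Check: 34 × 35 = 1190 ≡ 1 (mod 41) ✓

34⁻¹ ≡ 35 (mod 41)


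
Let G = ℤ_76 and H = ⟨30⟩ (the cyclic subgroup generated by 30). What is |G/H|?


|⟨30⟩| = n / gcd(30, 76) = 76 / 2 = 38
H is normal (ℤ_76 is abelian).
|G/H| = |G| / |H| = 76 / 38 = 2

|G/H| = 2


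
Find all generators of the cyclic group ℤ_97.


g generates ℤ_n iff gcd(g,n) = 1
Prime factors of 97: 97
Generators are g ∈ {1,...,96} not divisible by any of these primes.
Generators: {1, 2, 3, 4, 5, 6, 7, 8, 9, 10, 11, 12, 13, 14, 15, 16, 17, 18, 19, 20, 21, 22, 23, 24, 25, 26, 27, 28, 29, 30, 31, 32, 33, 34, 35, 36, 37, 38, 39, 40, 41, 42, 43, 44, 45, 46, 47, 48, 49, 50, 51, 52, 53, 54, 55, 56, 57, 58, 59, 60, 61, 62, 63, 64, 65, 66, 67, 68, 69, 70, 71, 72, 73, 74, 75, 76, 77, 78, 79, 80, 81, 82, 83, 84, 85, 86, 87, 88, 89, 90, 91, 92, 93, 94, 95, 96}
Number of generators = φ(97) = 96

Generators of ℤ_97 = {1, 2, 3, 4, 5, 6, 7, 8, 9, 10, 11, 12, 13, 14, 15, 16, 17, 18, 19, 20, 21, 22, 23, 24, 25, 26, 27, 28, 29, 30, 31, 32, 33, 34, 35, 36, 37, 38, 39, 40, 41, 42, 43, 44, 45, 46, 47, 48, 49, 50, 51, 52, 53, 54, 55, 56, 57, 58, 59, 60, 61, 62, 63, 64, 65, 66, 67, 68, 69, 70, 71, 72, 73, 74, 75, 76, 77, 78, 79, 80, 81, 82, 83, 84, 85, 86, 87, 88, 89, 90, 91, 92, 93, 94, 95, 96}


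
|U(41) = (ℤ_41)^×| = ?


U(n) is the group of units mod n; |U(n)| = φ(n)
|U(41)| = φ(41) = 40

|U(41) = (ℤ_41)^×| = 40


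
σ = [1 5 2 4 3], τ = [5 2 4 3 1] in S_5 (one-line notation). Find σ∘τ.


σ∘τ: apply τ first, then σ
1 →τ 5 →σ 3
2 →τ 2 →σ 5
3 →τ 4 →σ 4
4 →τ 3 →σ 2
5 →τ 1 →σ 1

σ∘τ = [3 5 4 2 1]


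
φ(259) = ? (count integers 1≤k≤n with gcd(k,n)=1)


Factor n: 259 = 7 × 37
φ(n) = n · ∏(1 - 1/p) over distinct primes p | n
φ(259) = 259 · (1 - 1/7) · (1 - 1/37) = 216

φ(259) = 216


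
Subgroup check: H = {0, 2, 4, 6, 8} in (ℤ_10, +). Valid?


Subgroup test for H = {0, 2, 4, 6, 8} in (ℤ_10, +):
(1) 0 ∈ H? Yes
(2) Closure: for all a,b ∈ H, (a+b) mod 10 ∈ H? Yes
(3) Inverses: for all a ∈ H, -a mod 10 ∈ H? Yes

Yes, H is a subgroup of ℤ_10


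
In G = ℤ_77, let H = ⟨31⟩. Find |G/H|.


|⟨31⟩| = n / gcd(31, 77) = 77 / 1 = 77
H is normal (ℤ_77 is abelian).
|G/H| = |G| / |H| = 77 / 77 = 1

|G/H| = 1


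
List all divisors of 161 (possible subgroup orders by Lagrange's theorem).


Lagrange's theorem: |H| divides |G|
|G| = 161
Divisors of 161: 1, 7, 23, 161

Possible subgroup orders: {1, 7, 23, 161}


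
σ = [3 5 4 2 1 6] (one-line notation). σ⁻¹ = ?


To find σ⁻¹, swap domain and range:
σ(1) = 3 → σ⁻¹(3) = 1
σ(2) = 5 → σ⁻¹(5) = 2
σ(3) = 4 → σ⁻¹(4) = 3
σ(4) = 2 → σ⁻¹(2) = 4
σ(5) = 1 → σ⁻¹(1) = 5
σ(6) = 6 → σ⁻¹(6) = 6

σ⁻¹ = [5 4 1 3 2 6]


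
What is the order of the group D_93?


|D_n| = 2n (n rotations and n reflections)
|D_93| = 2×93 = 186

|D_93| = 186


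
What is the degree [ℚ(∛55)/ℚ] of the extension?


∛55 has minimal polynomial x³ - 55 (irreducible over ℚ since 55 is not a perfect cube)

[ℚ(∛55)/ℚ] = 3


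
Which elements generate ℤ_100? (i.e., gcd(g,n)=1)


g generates ℤ_n iff gcd(g,n) = 1
Prime factors of 100: 2, 5
Generators are g ∈ {1,...,99} not divisible by any of these primes.
Generators: {1, 3, 7, 9, 11, 13, 17, 19, 21, 23, 27, 29, 31, 33, 37, 39, 41, 43, 47, 49, 51, 53, 57, 59, 61, 63, 67, 69, 71, 73, 77, 79, 81, 83, 87, 89, 91, 93, 97, 99}
Number of generators = φ(100) = 40

Generators of ℤ_100 = {1, 3, 7, 9, 11, 13, 17, 19, 21, 23, 27, 29, 31, 33, 37, 39, 41, 43, 47, 49, 51, 53, 57, 59, 61, 63, 67, 69, 71, 73, 77, 79, 81, 83, 87, 89, 91, 93, 97, 99}


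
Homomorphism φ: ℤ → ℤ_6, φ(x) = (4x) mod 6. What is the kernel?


Kernel = preimage of identity
ker(φ) = {x ∈ ℤ : 4x ≡ 0 (mod 6)}. gcd(4,6) = 2, so 4x ≡ 0 (mod 6) ⟺ x ≡ 0 (mod 6/2 = 3). Hence ker(φ) = 3ℤ

ker(φ) = 3ℤ


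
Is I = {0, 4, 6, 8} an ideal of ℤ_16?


Check ideal conditions for I = {0, 4, 6, 8} in ℤ_16:
(1) I is an additive subgroup? No
(2) For r ∈ ℤ_16 and a ∈ I: r·a ∈ I? No  [counterexample: r=2, a=6, r·a mod 16 = 12 ∉ I]

No, I is not an ideal of ℤ_16


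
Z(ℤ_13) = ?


Z(G) = {g ∈ G | gx = xg for all x ∈ G}
ℤ_13 is abelian, so Z(G) = G

Z(ℤ_13) = ℤ_13


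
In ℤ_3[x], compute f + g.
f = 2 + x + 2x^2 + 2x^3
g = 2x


Add coefficients mod 3:
x^0: 2 + 0 = 2 (mod 3)
x^1: 1 + 2 = 0 (mod 3)
x^2: 2 + 0 = 2 (mod 3)
x^3: 2 + 0 = 2 (mod 3)
Result: 2 + 2x^2 + 2x^3

f + g = 2 + 2x^2 + 2x^3


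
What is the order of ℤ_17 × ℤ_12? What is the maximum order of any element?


|ℤ_17 × ℤ_12| = 17 × 12 = 204
Max element order = lcm(17,12) = 204
Cyclic? Yes (gcd=1)

|ℤ_17×ℤ_12| = 204, max element order = 204


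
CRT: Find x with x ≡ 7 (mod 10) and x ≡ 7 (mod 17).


m₁ = 10, m₂ = 17, gcd = 1, so CRT applies. M = m₁·m₂ = 170
Let M₁ = M/m₁ = 17, M₂ = M/m₂ = 10
Find y₁ ≡ M₁⁻¹ (mod m₁): 17⁻¹ ≡ 3 (mod 10)
Find y₂ ≡ M₂⁻¹ (mod m₂): 10⁻¹ ≡ 12 (mod 17)
x = a₁·M₁·y₁ + a₂·M₂·y₂ = 7·17·3 + 7·10·12 = 1197
Reduce mod 170: x ≡ 7
Check: 7 mod 10 = 7 ✓, 7 mod 17 = 7 ✓

x ≡ 7 (mod 170)


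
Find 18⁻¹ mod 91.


Use the extended Euclidean algorithm to write 1 = 18·s + 91·t; then s mod 91 is the inverse.
Euclidean algorithm:
  18 = 0·91 + 18
  91 = 5·18 + 1
  18 = 18·1 + 0
gcd(18,91) = 1
Back-substitution gives: 18·(-5) + 91·(1) = 1
So 18⁻¹ ≡ -5 ≡ 86 (mod 91)
Check: 18 × 86 = 1548 ≡ 1 (mod 91) ✓

18⁻¹ ≡ 86 (mod 91)


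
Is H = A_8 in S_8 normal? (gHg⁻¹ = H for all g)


H = A_8 in S_8
A_8 has index 2 in S_8, and every subgroup of index 2 is normal

Yes, normal subgroup


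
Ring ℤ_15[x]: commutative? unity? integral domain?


ℤ_15 has zero divisors (3·5 ≡ 0), and these lift to constant zero divisors in ℤ_15[x]; so not an integral domain
Commutative: Yes
Integral domain: No
Has unity: Yes

ℤ_15[x]: Commutative=Yes, Unity=Yes


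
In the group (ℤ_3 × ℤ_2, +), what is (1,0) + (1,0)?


Operation: componentwise addition mod (3, 2)
(1,0) + (1,0) = ((a₁+b₁) mod 3, (a₂+b₂) mod 2) with a = (1,0), b = (1,0)

(1,0) + (1,0) = (2,0)


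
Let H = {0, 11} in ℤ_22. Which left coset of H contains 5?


5 + H = {5 + h (mod 22) : h ∈ H}
5+0=5, 5+11=16

5 + H = {5, 16}


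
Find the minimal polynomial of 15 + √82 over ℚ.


Let α = 15 + √82. Then α - 15 = √82, so (α - 15)² = 82, giving α² - 30α + 143 = 0. Degree 2 and α ∉ ℚ, so this is the minimal polynomial.

Minimal polynomial: x² - 30x + 143


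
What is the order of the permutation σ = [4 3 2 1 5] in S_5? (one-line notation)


Cycle decomposition: (1 4) (2 3)
Cycle lengths: 2, 2
Order = lcm(2, 2) = 2

ord(σ) = 2


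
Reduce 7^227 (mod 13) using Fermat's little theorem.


Fermat's little theorem: if p is prime and gcd(a,p)=1, then a^(p-1) ≡ 1 (mod p)
p = 13 is prime, gcd(7,13) = 1
Reduce exponent: 227 mod 12 = 11
So 7^227 ≡ 7^11 (mod 13)
7^11 mod 13 = 2

7^227 ≡ 2 (mod 13)


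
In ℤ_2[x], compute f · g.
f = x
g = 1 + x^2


Expand and collect like terms; reduce coefficients mod 2:
x^0: 0·1 = 0 ≡ 0 (mod 2)
x^1: 0·0 + 1·1 = 1 ≡ 1 (mod 2)
x^2: 0·1 + 1·0 = 0 ≡ 0 (mod 2)
x^3: 1·1 = 1 ≡ 1 (mod 2)
Result: x + x^3

f · g = x + x^3


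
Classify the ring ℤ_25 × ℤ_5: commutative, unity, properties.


Direct product ring; commutative with unity (1,1); but (1,0)·(0,1) = (0,0) gives zero divisors, so not an integral domain
Commutative: Yes
Integral domain: No
Has unity: Yes

ℤ_25 × ℤ_5: Commutative=Yes, Unity=Yes


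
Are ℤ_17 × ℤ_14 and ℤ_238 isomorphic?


Comparing ℤ_17 × ℤ_14 and ℤ_238:
gcd(17,14) = 1, so ℤ_17 × ℤ_14 ≅ ℤ_238 (CRT)

Yes, ℤ_17 × ℤ_14 ≅ ℤ_238


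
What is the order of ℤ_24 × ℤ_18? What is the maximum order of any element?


|ℤ_24 × ℤ_18| = 24 × 18 = 432
Max element order = lcm(24,18) = 72
Cyclic? No (gcd=6)

|ℤ_24×ℤ_18| = 432, max element order = 72


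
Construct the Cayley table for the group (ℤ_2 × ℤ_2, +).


Elements: {(0,0), (0,1), (1,0), (1,1)}
Operation: componentwise addition mod (2, 2)
Entry (a, b) = ((a₁+b₁) mod 2, (a₂+b₂) mod 2)

Cayley table:
      | (0,0) | (0,1) | (1,0) | (1,1)
(0,0) | (0,0) | (0,1) | (1,0) | (1,1)
(0,1) | (0,1) | (0,0) | (1,1) | (1,0)
(1,0) | (1,0) | (1,1) | (0,0) | (0,1)
(1,1) | (1,1) | (1,0) | (0,1) | (0,0)


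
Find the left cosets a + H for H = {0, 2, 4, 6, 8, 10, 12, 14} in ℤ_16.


H = {0, 2, 4, 6, 8, 10, 12, 14}, |H| = 8
Number of cosets = |G|/|H| = 16/8 = 2
0 + H = {0, 2, 4, 6, 8, 10, 12, 14}
1 + H = {1, 3, 5, 7, 9, 11, 13, 15}

Cosets: 0+H={0,2,4,6,8,10,12,14}; 1+H={1,3,5,7,9,11,13,15}


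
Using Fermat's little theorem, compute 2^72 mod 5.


Fermat's little theorem: if p is prime and gcd(a,p)=1, then a^(p-1) ≡ 1 (mod p)
p = 5 is prime, gcd(2,5) = 1
Reduce exponent: 72 mod 4 = 0
So 2^72 ≡ 2^0 (mod 5)
2^0 = 1

2^72 ≡ 1 (mod 5)


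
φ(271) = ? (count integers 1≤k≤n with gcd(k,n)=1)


Factor n: 271 = 271
φ(n) = n · ∏(1 - 1/p) over distinct primes p | n
φ(271) = 271 · (1 - 1/271) = 270

φ(271) = 270


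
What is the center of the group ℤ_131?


Z(G) = {g ∈ G | gx = xg for all x ∈ G}
ℤ_131 is abelian, so Z(G) = G

Z(ℤ_131) = ℤ_131


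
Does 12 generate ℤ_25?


g generates ℤ_n iff gcd(g, n) = 1
gcd(12, 25) = 1
Since gcd = 1, 12 is a generator.

Yes, 12 generates ℤ_25


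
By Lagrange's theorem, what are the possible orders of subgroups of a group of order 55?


Lagrange's theorem: |H| divides |G|
|G| = 55
Divisors of 55: 1, 5, 11, 55

Possible subgroup orders: {1, 5, 11, 55}


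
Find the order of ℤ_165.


ℤ_n has n elements.

|ℤ_165| = 165


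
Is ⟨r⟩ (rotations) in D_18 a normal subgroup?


H = ⟨r⟩ (rotations) in D_18
The rotation subgroup ⟨r⟩ has index 2 in D_18, so it is normal

Yes, normal subgroup


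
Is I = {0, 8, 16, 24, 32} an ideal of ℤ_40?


Check ideal conditions for I = {0, 8, 16, 24, 32} in ℤ_40:
(1) I is an additive subgroup? Yes
(2) For r ∈ ℤ_40 and a ∈ I: r·a ∈ I? Yes

Yes, I is an ideal of ℤ_40


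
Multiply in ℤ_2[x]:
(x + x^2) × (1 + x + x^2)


Expand and collect like terms; reduce coefficients mod 2:
x^0: 0·1 = 0 ≡ 0 (mod 2)
x^1: 0·1 + 1·1 = 1 ≡ 1 (mod 2)
x^2: 0·1 + 1·1 + 1·1 = 2 ≡ 0 (mod 2)
x^3: 1·1 + 1·1 = 2 ≡ 0 (mod 2)
x^4: 1·1 = 1 ≡ 1 (mod 2)
Result: x + x^4

f · g = x + x^4


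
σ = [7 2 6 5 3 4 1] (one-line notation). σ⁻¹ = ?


To find σ⁻¹, swap domain and range:
σ(1) = 7 → σ⁻¹(7) = 1
σ(2) = 2 → σ⁻¹(2) = 2
σ(3) = 6 → σ⁻¹(6) = 3
σ(4) = 5 → σ⁻¹(5) = 4
σ(5) = 3 → σ⁻¹(3) = 5
σ(6) = 4 → σ⁻¹(4) = 6
σ(7) = 1 → σ⁻¹(1) = 7

σ⁻¹ = [7 2 5 6 4 3 1]


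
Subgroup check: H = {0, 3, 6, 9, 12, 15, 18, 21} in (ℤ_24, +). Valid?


Subgroup test for H = {0, 3, 6, 9, 12, 15, 18, 21} in (ℤ_24, +):
(1) 0 ∈ H? Yes
(2) Closure: for all a,b ∈ H, (a+b) mod 24 ∈ H? Yes
(3) Inverses: for all a ∈ H, -a mod 24 ∈ H? Yes

Yes, H is a subgroup of ℤ_24


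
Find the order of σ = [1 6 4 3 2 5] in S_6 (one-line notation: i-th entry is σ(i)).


Cycle decomposition: (2 6 5) (3 4)
Cycle lengths: 3, 2
Order = lcm(3, 2) = 6

ord(σ) = 6


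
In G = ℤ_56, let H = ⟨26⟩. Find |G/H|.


|⟨26⟩| = n / gcd(26, 56) = 56 / 2 = 28
H is normal (ℤ_56 is abelian).
|G/H| = |G| / |H| = 56 / 28 = 2

|G/H| = 2


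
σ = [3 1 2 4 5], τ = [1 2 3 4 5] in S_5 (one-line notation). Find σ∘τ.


σ∘τ: apply τ first, then σ
1 →τ 1 →σ 3
2 →τ 2 →σ 1
3 →τ 3 →σ 2
4 →τ 4 →σ 4
5 →τ 5 →σ 5

σ∘τ = [3 1 2 4 5]


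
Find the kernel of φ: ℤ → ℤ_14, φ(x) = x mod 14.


Kernel = preimage of identity
ker(φ) = {x ∈ ℤ : x ≡ 0 (mod 14)} = 14ℤ = {0, ±14, ±28, ...}

ker(φ) = 14ℤ


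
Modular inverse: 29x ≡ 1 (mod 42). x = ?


Use the extended Euclidean algorithm to write 1 = 29·s + 42·t; then s mod 42 is the inverse.
Euclidean algorithm:
  29 = 0·42 + 29
  42 = 1·29 + 13
  29 = 2·13 + 3
  13 = 4·3 + 1
  3 = 3·1 + 0
gcd(29,42) = 1
Back-substitution gives: 29·(-13) + 42·(9) = 1
So 29⁻¹ ≡ -13 ≡ 29 (mod 42)
Check: 29 × 29 = 841 ≡ 1 (mod 42) ✓

29⁻¹ ≡ 29 (mod 42)


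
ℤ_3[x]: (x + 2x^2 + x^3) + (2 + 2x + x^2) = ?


Add coefficients mod 3:
x^0: 0 + 2 = 2 (mod 3)
x^1: 1 + 2 = 0 (mod 3)
x^2: 2 + 1 = 0 (mod 3)
x^3: 1 + 0 = 1 (mod 3)
Result: 2 + x^3

f + g = 2 + x^3


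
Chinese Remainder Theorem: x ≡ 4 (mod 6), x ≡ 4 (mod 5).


m₁ = 6, m₂ = 5, gcd = 1, so CRT applies. M = m₁·m₂ = 30
Let M₁ = M/m₁ = 5, M₂ = M/m₂ = 6
Find y₁ ≡ M₁⁻¹ (mod m₁): 5⁻¹ ≡ 5 (mod 6)
Find y₂ ≡ M₂⁻¹ (mod m₂): 6⁻¹ ≡ 1 (mod 5)
x = a₁·M₁·y₁ + a₂·M₂·y₂ = 4·5·5 + 4·6·1 = 124
Reduce mod 30: x ≡ 4
Check: 4 mod 6 = 4 ✓, 4 mod 5 = 4 ✓

x ≡ 4 (mod 30)
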